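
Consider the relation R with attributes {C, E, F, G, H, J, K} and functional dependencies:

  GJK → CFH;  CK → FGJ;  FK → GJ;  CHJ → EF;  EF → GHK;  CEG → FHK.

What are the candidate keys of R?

{C, K}, {E, F}, {F, K}, {C, E, G}, {C, H, J}, {G, J, K}

{C, K}⁺: CK→FGJ adds F, G, J; GJK→CFH adds H; CHJ→EF adds E → {C, E, F, G, H, J, K}. Minimal: {K}⁺ = {K}; {C}⁺ = {C} — none reach the full schema.
{E, F}⁺: EF→GHK adds G, H, K; FK→GJ adds J; GJK→CFH adds C → {C, E, F, G, H, J, K}. Minimal: {F}⁺ = {F}; {E}⁺ = {E} — none reach the full schema.
{F, K}⁺: FK→GJ adds G, J; GJK→CFH adds C, H; CHJ→EF adds E → {C, E, F, G, H, J, K}. Minimal: {K}⁺ = {K}; {F}⁺ = {F} — none reach the full schema.
{C, E, G}⁺: CEG→FHK adds F, H, K; CK→FGJ adds J → {C, E, F, G, H, J, K}. Minimal: {E, G}⁺ = {E, G}; {C, G}⁺ = {C, G}; {C, E}⁺ = {C, E} — none reach the full schema.
{C, H, J}⁺: CHJ→EF adds E, F; EF→GHK adds G, K → {C, E, F, G, H, J, K}. Minimal: {H, J}⁺ = {H, J}; {C, J}⁺ = {C, J}; {C, H}⁺ = {C, H} — none reach the full schema.
{G, J, K}⁺: GJK→CFH adds C, F, H; CHJ→EF adds E → {C, E, F, G, H, J, K}. Minimal: {J, K}⁺ = {J, K}; {G, K}⁺ = {G, K}; {G, J}⁺ = {G, J} — none reach the full schema.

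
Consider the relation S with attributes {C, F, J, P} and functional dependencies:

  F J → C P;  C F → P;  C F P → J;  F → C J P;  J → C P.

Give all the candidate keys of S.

Attribute F never appears on the right-hand side of any dependency, so F must belong to every candidate key.
{F}⁺ = {C, F, J, P}, which is all of the schema, so {F} is the only candidate key.

{F}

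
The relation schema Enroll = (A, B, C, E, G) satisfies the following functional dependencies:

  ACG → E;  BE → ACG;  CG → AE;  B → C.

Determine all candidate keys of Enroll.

BE; BG

Attribute B never appears on the right-hand side of any dependency, so B must belong to every candidate key.
{B}⁺ = {B, C}, which is not all of the schema, so we must add further attributes.
{B, E}⁺: BE→ACG adds A, C, G → {A, B, C, E, G}. Minimal: {E}⁺ = {E}; {B}⁺ = {B, C} — none reach the full schema.
{B, G}⁺: B→C adds C; CG→AE adds A, E → {A, B, C, E, G}. Minimal: {G}⁺ = {G}; {B}⁺ = {B, C} — none reach the full schema.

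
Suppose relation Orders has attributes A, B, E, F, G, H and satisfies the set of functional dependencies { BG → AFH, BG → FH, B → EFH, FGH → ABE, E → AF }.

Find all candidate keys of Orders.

{B, G}; {E, G, H}; {F, G, H}

Attribute G never appears on the right-hand side of any dependency, so G must belong to every candidate key.
{G}⁺ = {G}, which is not all of the schema, so we must add further attributes.
{B, G}⁺: BG→AFH adds A, F, H; B→EFH adds E → {A, B, E, F, G, H}. Minimal: {G}⁺ = {G}; {B}⁺ = {A, B, E, F, H} — none reach the full schema.
{E, G, H}⁺: E→AF adds A, F; FGH→ABE adds B → {A, B, E, F, G, H}. Minimal: {G, H}⁺ = {G, H}; {E, H}⁺ = {A, E, F, H}; {E, G}⁺ = {A, E, F, G} — none reach the full schema.
{F, G, H}⁺: FGH→ABE adds A, B, E → {A, B, E, F, G, H}. Minimal: {G, H}⁺ = {G, H}; {F, H}⁺ = {F, H}; {F, G}⁺ = {F, G} — none reach the full schema.
Any other superkey contains one of these as a subset, so there are no further candidate keys.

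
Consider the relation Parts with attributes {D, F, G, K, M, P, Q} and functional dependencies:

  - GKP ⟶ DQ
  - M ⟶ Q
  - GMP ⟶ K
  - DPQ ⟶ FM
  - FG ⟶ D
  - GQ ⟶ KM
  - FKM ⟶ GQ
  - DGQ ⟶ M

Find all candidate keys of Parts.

(G, K, P), (G, M, P), (G, P, Q), (D, K, M, P), (D, K, P, Q), (F, K, M, P)

{G, K, P}⁺: GKP→DQ adds D, Q; DPQ→FM adds F, M → {D, F, G, K, M, P, Q}. Minimal: {K, P}⁺ = {K, P}; {G, P}⁺ = {G, P}; {G, K}⁺ = {G, K} — none reach the full schema.
{G, M, P}⁺: M→Q adds Q; GMP→K adds K; GKP→DQ adds D; DPQ→FM adds F → {D, F, G, K, M, P, Q}. Minimal: {M, P}⁺ = {M, P, Q}; {G, P}⁺ = {G, P}; {G, M}⁺ = {G, K, M, Q} — none reach the full schema.
{G, P, Q}⁺: GQ→KM adds K, M; GKP→DQ adds D; DPQ→FM adds F → {D, F, G, K, M, P, Q}. Minimal: {P, Q}⁺ = {P, Q}; {G, Q}⁺ = {G, K, M, Q}; {G, P}⁺ = {G, P} — none reach the full schema.
{D, K, M, P}⁺: M→Q adds Q; DPQ→FM adds F; FKM→GQ adds G → {D, F, G, K, M, P, Q}. Minimal: {K, M, P}⁺ = {K, M, P, Q}; {D, M, P}⁺ = {D, F, M, P, Q}; {D, K, P}⁺ = {D, K, P}; … — none reach the full schema.
{D, K, P, Q}⁺: DPQ→FM adds F, M; FKM→GQ adds G → {D, F, G, K, M, P, Q}. Minimal: {K, P, Q}⁺ = {K, P, Q}; {D, P, Q}⁺ = {D, F, M, P, Q}; {D, K, Q}⁺ = {D, K, Q}; … — none reach the full schema.
{F, K, M, P}⁺: M→Q adds Q; FKM→GQ adds G; GKP→DQ adds D → {D, F, G, K, M, P, Q}. Minimal: {K, M, P}⁺ = {K, M, P, Q}; {F, M, P}⁺ = {F, M, P, Q}; {F, K, P}⁺ = {F, K, P}; … — none reach the full schema.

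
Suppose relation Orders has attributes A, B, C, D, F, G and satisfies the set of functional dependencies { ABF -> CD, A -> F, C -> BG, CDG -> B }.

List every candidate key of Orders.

AB; AC

Attribute A never appears on the right-hand side of any dependency, so A must belong to every candidate key.
{A}⁺ = {A, F}, which is not all of the schema, so we must add further attributes.
{A, B}⁺: A→F adds F; ABF→CD adds C, D; C→BG adds G → {A, B, C, D, F, G}.
{A, C}⁺: A→F adds F; C→BG adds B, G; ABF→CD adds D → {A, B, C, D, F, G}.
Any other superkey contains one of these as a subset, so there are no further candidate keys.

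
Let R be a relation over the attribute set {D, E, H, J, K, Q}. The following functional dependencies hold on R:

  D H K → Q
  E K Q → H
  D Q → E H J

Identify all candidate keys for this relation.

DHK, DKQ

{D, H, K}⁺: DHK→Q adds Q; DQ→EHJ adds E, J → {D, E, H, J, K, Q}. Minimal: {H, K}⁺ = {H, K}; {D, K}⁺ = {D, K}; {D, H}⁺ = {D, H} — none reach the full schema.
{D, K, Q}⁺: DQ→EHJ adds E, H, J → {D, E, H, J, K, Q}. Minimal: {K, Q}⁺ = {K, Q}; {D, Q}⁺ = {D, E, H, J, Q}; {D, K}⁺ = {D, K} — none reach the full schema.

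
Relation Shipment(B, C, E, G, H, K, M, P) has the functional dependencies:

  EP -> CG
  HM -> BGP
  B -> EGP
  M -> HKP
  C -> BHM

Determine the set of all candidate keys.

{B}⁺: B→EGP adds E, G, P; EP→CG adds C; C→BHM adds H, M; M→HKP adds K → {B, C, E, G, H, K, M, P}.
{C}⁺: C→BHM adds B, H, M; HM→BGP adds G, P; B→EGP adds E; M→HKP adds K → {B, C, E, G, H, K, M, P}.
{M}⁺: M→HKP adds H, K, P; HM→BGP adds B, G; B→EGP adds E; EP→CG adds C → {B, C, E, G, H, K, M, P}.
{E, P}⁺: EP→CG adds C, G; C→BHM adds B, H, M; M→HKP adds K → {B, C, E, G, H, K, M, P}. Minimal: {P}⁺ = {P}; {E}⁺ = {E} — none reach the full schema.
Any other superkey contains one of these as a subset, so there are no further candidate keys.

{B}; {C}; {M}; {E, P}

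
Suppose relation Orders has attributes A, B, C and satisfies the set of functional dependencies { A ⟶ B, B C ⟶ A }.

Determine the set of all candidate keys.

AC, BC

{A, C}⁺: A→B adds B → {A, B, C}. Minimal: {C}⁺ = {C}; {A}⁺ = {A, B} — none reach the full schema.
{B, C}⁺: BC→A adds A → {A, B, C}. Minimal: {C}⁺ = {C}; {B}⁺ = {B} — none reach the full schema.
Any other superkey contains one of these as a subset, so there are no further candidate keys.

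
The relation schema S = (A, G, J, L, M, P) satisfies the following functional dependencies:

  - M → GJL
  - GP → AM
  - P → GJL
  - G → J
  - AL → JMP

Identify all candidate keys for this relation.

{P}⁺: P→GJL adds G, J, L; GP→AM adds A, M → {A, G, J, L, M, P}.
{A, L}⁺: AL→JMP adds J, M, P; M→GJL adds G → {A, G, J, L, M, P}. Minimal: {L}⁺ = {L}; {A}⁺ = {A} — none reach the full schema.
{A, M}⁺: M→GJL adds G, J, L; AL→JMP adds P → {A, G, J, L, M, P}. Minimal: {M}⁺ = {G, J, L, M}; {A}⁺ = {A} — none reach the full schema.

(P), (A, L), (A, M)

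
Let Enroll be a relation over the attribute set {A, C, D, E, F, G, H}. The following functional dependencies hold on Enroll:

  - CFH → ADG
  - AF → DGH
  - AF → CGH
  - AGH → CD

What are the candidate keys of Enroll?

AEF, CEFH

{A, E, F}⁺: AF→DGH adds D, G, H; AF→CGH adds C → {A, C, D, E, F, G, H}. Minimal: {E, F}⁺ = {E, F}; {A, F}⁺ = {A, C, D, F, G, H}; {A, E}⁺ = {A, E} — none reach the full schema.
{C, E, F, H}⁺: CFH→ADG adds A, D, G → {A, C, D, E, F, G, H}. Minimal: {E, F, H}⁺ = {E, F, H}; {C, F, H}⁺ = {A, C, D, F, G, H}; {C, E, H}⁺ = {C, E, H}; … — none reach the full schema.
Any other superkey contains one of these as a subset, so there are no further candidate keys.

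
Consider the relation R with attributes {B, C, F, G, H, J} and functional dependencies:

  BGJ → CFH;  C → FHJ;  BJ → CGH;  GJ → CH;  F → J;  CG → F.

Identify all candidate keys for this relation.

Attribute B never appears on the right-hand side of any dependency, so B must belong to every candidate key.
{B}⁺ = {B}, which is not all of the schema, so we must add further attributes.
{B, C}⁺: C→FHJ adds F, H, J; BJ→CGH adds G → {B, C, F, G, H, J}.
{B, F}⁺: F→J adds J; BJ→CGH adds C, G, H → {B, C, F, G, H, J}.
{B, J}⁺: BJ→CGH adds C, G, H; CG→F adds F → {B, C, F, G, H, J}.

{B, C}, {B, F}, {B, J}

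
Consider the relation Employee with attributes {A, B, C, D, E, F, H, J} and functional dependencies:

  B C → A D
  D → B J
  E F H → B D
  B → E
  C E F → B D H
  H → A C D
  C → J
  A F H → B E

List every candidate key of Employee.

{F, H}, {B, C, F}, {C, D, F}, {C, E, F}

Attribute F never appears on the right-hand side of any dependency, so F must belong to every candidate key.
{F}⁺ = {F}, which is not all of the schema, so we must add further attributes.
{F, H}⁺: H→ACD adds A, C, D; C→J adds J; AFH→BE adds B, E → {A, B, C, D, E, F, H, J}. Minimal: {H}⁺ = {A, B, C, D, E, H, J}; {F}⁺ = {F} — none reach the full schema.
{B, C, F}⁺: BC→AD adds A, D; D→BJ adds J; B→E adds E; CEF→BDH adds H → {A, B, C, D, E, F, H, J}. Minimal: {C, F}⁺ = {C, F, J}; {B, F}⁺ = {B, E, F}; {B, C}⁺ = {A, B, C, D, E, J} — none reach the full schema.
{C, D, F}⁺: D→BJ adds B, J; B→E adds E; CEF→BDH adds H; H→ACD adds A → {A, B, C, D, E, F, H, J}. Minimal: {D, F}⁺ = {B, D, E, F, J}; {C, F}⁺ = {C, F, J}; {C, D}⁺ = {A, B, C, D, E, J} — none reach the full schema.
{C, E, F}⁺: CEF→BDH adds B, D, H; H→ACD adds A; C→J adds J → {A, B, C, D, E, F, H, J}. Minimal: {E, F}⁺ = {E, F}; {C, F}⁺ = {C, F, J}; {C, E}⁺ = {C, E, J} — none reach the full schema.
Any other superkey contains one of these as a subset, so there are no further candidate keys.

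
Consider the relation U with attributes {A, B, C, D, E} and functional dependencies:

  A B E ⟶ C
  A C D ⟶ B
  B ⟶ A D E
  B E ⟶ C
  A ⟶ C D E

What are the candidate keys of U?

{A}⁺: A→CDE adds C, D, E; ACD→B adds B → {A, B, C, D, E}.
{B}⁺: B→ADE adds A, D, E; BE→C adds C → {A, B, C, D, E}.
Any other superkey contains one of these as a subset, so there are no further candidate keys.

(A); (B)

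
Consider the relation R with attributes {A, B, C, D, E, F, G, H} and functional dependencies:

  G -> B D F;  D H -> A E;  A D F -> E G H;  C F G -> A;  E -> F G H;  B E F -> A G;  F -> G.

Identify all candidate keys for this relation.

Attribute C never appears on the right-hand side of any dependency, so C must belong to every candidate key.
{C}⁺ = {C}, which is not all of the schema, so we must add further attributes.
{C, E}⁺: E→FGH adds F, G, H; G→BDF adds B, D; DH→AE adds A → {A, B, C, D, E, F, G, H}.
{C, F}⁺: F→G adds G; G→BDF adds B, D; CFG→A adds A; ADF→EGH adds E, H → {A, B, C, D, E, F, G, H}.
{C, G}⁺: G→BDF adds B, D, F; CFG→A adds A; ADF→EGH adds E, H → {A, B, C, D, E, F, G, H}.
{C, D, H}⁺: DH→AE adds A, E; E→FGH adds F, G; G→BDF adds B → {A, B, C, D, E, F, G, H}.

{C, E}; {C, F}; {C, G}; {C, D, H}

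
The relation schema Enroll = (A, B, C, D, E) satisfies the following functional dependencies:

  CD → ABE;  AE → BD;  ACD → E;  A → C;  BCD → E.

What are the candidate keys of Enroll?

{A, D}⁺: A→C adds C; CD→ABE adds B, E → {A, B, C, D, E}. Minimal: {D}⁺ = {D}; {A}⁺ = {A, C} — none reach the full schema.
{A, E}⁺: AE→BD adds B, D; A→C adds C → {A, B, C, D, E}. Minimal: {E}⁺ = {E}; {A}⁺ = {A, C} — none reach the full schema.
{C, D}⁺: CD→ABE adds A, B, E → {A, B, C, D, E}. Minimal: {D}⁺ = {D}; {C}⁺ = {C} — none reach the full schema.
Any other superkey contains one of these as a subset, so there are no further candidate keys.

{A, D}, {A, E}, {C, D}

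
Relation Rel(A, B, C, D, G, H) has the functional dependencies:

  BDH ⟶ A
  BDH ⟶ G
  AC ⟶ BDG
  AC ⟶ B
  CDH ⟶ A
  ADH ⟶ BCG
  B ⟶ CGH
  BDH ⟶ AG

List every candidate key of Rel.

(A, B), (A, C), (B, D), (A, D, H), (C, D, H)

{A, B}⁺: B→CGH adds C, G, H; AC→BDG adds D → {A, B, C, D, G, H}.
{A, C}⁺: AC→BDG adds B, D, G; B→CGH adds H → {A, B, C, D, G, H}.
{B, D}⁺: B→CGH adds C, G, H; BDH→AG adds A → {A, B, C, D, G, H}.
{A, D, H}⁺: ADH→BCG adds B, C, G → {A, B, C, D, G, H}.
{C, D, H}⁺: CDH→A adds A; ADH→BCG adds B, G → {A, B, C, D, G, H}.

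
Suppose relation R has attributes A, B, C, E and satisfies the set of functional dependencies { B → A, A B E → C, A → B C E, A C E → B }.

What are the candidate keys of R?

{A}⁺: A→BCE adds B, C, E → {A, B, C, E}.
{B}⁺: B→A adds A; A→BCE adds C, E → {A, B, C, E}.

(A); (B)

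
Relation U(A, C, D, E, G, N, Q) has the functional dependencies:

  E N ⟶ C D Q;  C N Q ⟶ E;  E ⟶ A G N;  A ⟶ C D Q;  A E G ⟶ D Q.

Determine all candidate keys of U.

{E}, {A, N}, {C, N, Q}

{E}⁺: E→AGN adds A, G, N; A→CDQ adds C, D, Q → {A, C, D, E, G, N, Q}.
{A, N}⁺: A→CDQ adds C, D, Q; CNQ→E adds E; E→AGN adds G → {A, C, D, E, G, N, Q}. Minimal: {N}⁺ = {N}; {A}⁺ = {A, C, D, Q} — none reach the full schema.
{C, N, Q}⁺: CNQ→E adds E; E→AGN adds A, G; A→CDQ adds D → {A, C, D, E, G, N, Q}. Minimal: {N, Q}⁺ = {N, Q}; {C, Q}⁺ = {C, Q}; {C, N}⁺ = {C, N} — none reach the full schema.
Any other superkey contains one of these as a subset, so there are no further candidate keys.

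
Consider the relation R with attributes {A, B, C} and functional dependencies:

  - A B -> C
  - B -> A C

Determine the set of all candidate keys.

(B)

Attribute B never appears on the right-hand side of any dependency, so B must belong to every candidate key.
{B}⁺ = {A, B, C}, which is all of the schema, so {B} is the only candidate key.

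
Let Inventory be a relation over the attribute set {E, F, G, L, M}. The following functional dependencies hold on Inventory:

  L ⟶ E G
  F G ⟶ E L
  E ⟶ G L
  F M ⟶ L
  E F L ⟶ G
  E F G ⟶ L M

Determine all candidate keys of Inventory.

EF, FG, FL, FM

Attribute F never appears on the right-hand side of any dependency, so F must belong to every candidate key.
{F}⁺ = {F}, which is not all of the schema, so we must add further attributes.
{E, F}⁺: E→GL adds G, L; EFG→LM adds M → {E, F, G, L, M}.
{F, G}⁺: FG→EL adds E, L; EFG→LM adds M → {E, F, G, L, M}.
{F, L}⁺: L→EG adds E, G; EFG→LM adds M → {E, F, G, L, M}.
{F, M}⁺: FM→L adds L; L→EG adds E, G → {E, F, G, L, M}.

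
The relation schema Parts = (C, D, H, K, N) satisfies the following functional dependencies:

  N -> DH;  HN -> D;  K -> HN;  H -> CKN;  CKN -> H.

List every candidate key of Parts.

{H}⁺: H→CKN adds C, K, N; N→DH adds D → {C, D, H, K, N}.
{K}⁺: K→HN adds H, N; H→CKN adds C; N→DH adds D → {C, D, H, K, N}.
{N}⁺: N→DH adds D, H; H→CKN adds C, K → {C, D, H, K, N}.

{H}, {K}, {N}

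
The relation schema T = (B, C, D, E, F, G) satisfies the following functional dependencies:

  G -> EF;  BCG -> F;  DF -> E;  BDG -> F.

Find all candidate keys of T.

Attributes B, C, D, G never appear on any right-hand side, so every candidate key must contain {B, C, D, G}.
{B, C, D, G}⁺ = {B, C, D, E, F, G}, which is all of the schema, so {B, C, D, G} is the only candidate key.

{B, C, D, G}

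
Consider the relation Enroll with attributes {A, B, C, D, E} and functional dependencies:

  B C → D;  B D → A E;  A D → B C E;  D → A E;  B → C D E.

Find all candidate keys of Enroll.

{B}⁺: B→CDE adds C, D, E; BD→AE adds A → {A, B, C, D, E}.
{D}⁺: D→AE adds A, E; AD→BCE adds B, C → {A, B, C, D, E}.

B, D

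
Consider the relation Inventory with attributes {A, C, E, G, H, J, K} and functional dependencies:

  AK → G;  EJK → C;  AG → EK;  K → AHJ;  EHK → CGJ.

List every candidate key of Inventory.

{K}⁺: K→AHJ adds A, H, J; AK→G adds G; AG→EK adds E; EHK→CGJ adds C → {A, C, E, G, H, J, K}.
{A, G}⁺: AG→EK adds E, K; K→AHJ adds H, J; EHK→CGJ adds C → {A, C, E, G, H, J, K}.
Any other superkey contains one of these as a subset, so there are no further candidate keys.

(K), (A, G)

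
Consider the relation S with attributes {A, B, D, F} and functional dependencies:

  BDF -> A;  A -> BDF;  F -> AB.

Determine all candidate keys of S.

A, F

{A}⁺: A→BDF adds B, D, F → {A, B, D, F}.
{F}⁺: F→AB adds A, B; A→BDF adds D → {A, B, D, F}.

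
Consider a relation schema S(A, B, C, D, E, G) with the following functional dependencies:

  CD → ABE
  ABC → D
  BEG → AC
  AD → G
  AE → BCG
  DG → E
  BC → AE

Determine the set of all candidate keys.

{A, D}⁺: AD→G adds G; DG→E adds E; AE→BCG adds B, C → {A, B, C, D, E, G}.
{A, E}⁺: AE→BCG adds B, C, G; ABC→D adds D → {A, B, C, D, E, G}.
{B, C}⁺: BC→AE adds A, E; ABC→D adds D; AD→G adds G → {A, B, C, D, E, G}.
{C, D}⁺: CD→ABE adds A, B, E; AD→G adds G → {A, B, C, D, E, G}.
{B, D, G}⁺: DG→E adds E; BEG→AC adds A, C → {A, B, C, D, E, G}.
{B, E, G}⁺: BEG→AC adds A, C; ABC→D adds D → {A, B, C, D, E, G}.
Any other superkey contains one of these as a subset, so there are no further candidate keys.

AD, AE, BC, CD, BDG, BEG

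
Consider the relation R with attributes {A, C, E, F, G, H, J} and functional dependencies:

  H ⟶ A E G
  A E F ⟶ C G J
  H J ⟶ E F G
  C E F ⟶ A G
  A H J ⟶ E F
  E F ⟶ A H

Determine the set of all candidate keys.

{E, F}⁺: EF→AH adds A, H; H→AEG adds G; AEF→CGJ adds C, J → {A, C, E, F, G, H, J}. Minimal: {F}⁺ = {F}; {E}⁺ = {E} — none reach the full schema.
{F, H}⁺: H→AEG adds A, E, G; AEF→CGJ adds C, J → {A, C, E, F, G, H, J}. Minimal: {H}⁺ = {A, E, G, H}; {F}⁺ = {F} — none reach the full schema.
{H, J}⁺: H→AEG adds A, E, G; HJ→EFG adds F; AEF→CGJ adds C → {A, C, E, F, G, H, J}. Minimal: {J}⁺ = {J}; {H}⁺ = {A, E, G, H} — none reach the full schema.

EF, FH, HJ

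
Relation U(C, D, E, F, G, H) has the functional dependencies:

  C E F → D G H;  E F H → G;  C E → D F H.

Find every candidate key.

Attributes C, E never appear on any right-hand side, so every candidate key must contain {C, E}.
{C, E}⁺ = {C, D, E, F, G, H}, which is all of the schema, so {C, E} is the only candidate key.

(C, E)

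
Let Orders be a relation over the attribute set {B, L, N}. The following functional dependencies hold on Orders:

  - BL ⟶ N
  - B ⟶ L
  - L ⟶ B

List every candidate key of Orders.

{B}⁺: B→L adds L; BL→N adds N → {B, L, N}.
{L}⁺: L→B adds B; BL→N adds N → {B, L, N}.

{B}, {L}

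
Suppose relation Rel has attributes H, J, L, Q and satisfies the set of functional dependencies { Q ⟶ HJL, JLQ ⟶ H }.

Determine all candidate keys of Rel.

Attribute Q never appears on the right-hand side of any dependency, so Q must belong to every candidate key.
{Q}⁺ = {H, J, L, Q}, which is all of the schema, so {Q} is the only candidate key.

{Q}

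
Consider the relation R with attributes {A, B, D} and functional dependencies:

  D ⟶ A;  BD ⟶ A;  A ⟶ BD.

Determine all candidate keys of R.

{A}⁺: A→BD adds B, D → {A, B, D}.
{D}⁺: D→A adds A; A→BD adds B → {A, B, D}.

{A}; {D}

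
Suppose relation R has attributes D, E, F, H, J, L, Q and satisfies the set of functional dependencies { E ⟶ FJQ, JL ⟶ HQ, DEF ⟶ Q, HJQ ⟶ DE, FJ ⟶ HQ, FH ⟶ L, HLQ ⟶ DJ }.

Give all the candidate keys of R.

{E}⁺: E→FJQ adds F, J, Q; FJ→HQ adds H; FH→L adds L; HLQ→DJ adds D → {D, E, F, H, J, L, Q}.
{F, J}⁺: FJ→HQ adds H, Q; FH→L adds L; HLQ→DJ adds D; HJQ→DE adds E → {D, E, F, H, J, L, Q}.
{J, L}⁺: JL→HQ adds H, Q; HJQ→DE adds D, E; E→FJQ adds F → {D, E, F, H, J, L, Q}.
{F, H, Q}⁺: FH→L adds L; HLQ→DJ adds D, J; HJQ→DE adds E → {D, E, F, H, J, L, Q}.
{H, J, Q}⁺: HJQ→DE adds D, E; E→FJQ adds F; FH→L adds L → {D, E, F, H, J, L, Q}.
{H, L, Q}⁺: HLQ→DJ adds D, J; HJQ→DE adds E; E→FJQ adds F → {D, E, F, H, J, L, Q}.
Any other superkey contains one of these as a subset, so there are no further candidate keys.

{E}; {F, J}; {J, L}; {F, H, Q}; {H, J, Q}; {H, L, Q}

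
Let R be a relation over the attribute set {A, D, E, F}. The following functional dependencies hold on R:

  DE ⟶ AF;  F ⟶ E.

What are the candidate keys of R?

DE, DF

Attribute D never appears on the right-hand side of any dependency, so D must belong to every candidate key.
{D}⁺ = {D}, which is not all of the schema, so we must add further attributes.
{D, E}⁺: DE→AF adds A, F → {A, D, E, F}. Minimal: {E}⁺ = {E}; {D}⁺ = {D} — none reach the full schema.
{D, F}⁺: F→E adds E; DE→AF adds A → {A, D, E, F}. Minimal: {F}⁺ = {E, F}; {D}⁺ = {D} — none reach the full schema.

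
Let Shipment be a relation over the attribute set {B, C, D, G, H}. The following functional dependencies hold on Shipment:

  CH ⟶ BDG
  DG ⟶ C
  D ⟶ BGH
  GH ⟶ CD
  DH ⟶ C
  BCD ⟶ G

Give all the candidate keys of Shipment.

{D}; {C, H}; {G, H}

{D}⁺: D→BGH adds B, G, H; GH→CD adds C → {B, C, D, G, H}.
{C, H}⁺: CH→BDG adds B, D, G → {B, C, D, G, H}. Minimal: {H}⁺ = {H}; {C}⁺ = {C} — none reach the full schema.
{G, H}⁺: GH→CD adds C, D; CH→BDG adds B → {B, C, D, G, H}. Minimal: {H}⁺ = {H}; {G}⁺ = {G} — none reach the full schema.
Any other superkey contains one of these as a subset, so there are no further candidate keys.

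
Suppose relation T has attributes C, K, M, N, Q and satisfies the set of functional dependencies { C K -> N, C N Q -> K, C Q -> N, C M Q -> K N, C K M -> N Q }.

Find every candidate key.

{C, K, M}, {C, M, Q}

Attributes C, M never appear on any right-hand side, so every candidate key must contain {C, M}.
{C, M}⁺ = {C, M}, which is not all of the schema, so we must add further attributes.
{C, K, M}⁺: CK→N adds N; CKM→NQ adds Q → {C, K, M, N, Q}. Minimal: {K, M}⁺ = {K, M}; {C, M}⁺ = {C, M}; {C, K}⁺ = {C, K, N} — none reach the full schema.
{C, M, Q}⁺: CQ→N adds N; CMQ→KN adds K → {C, K, M, N, Q}. Minimal: {M, Q}⁺ = {M, Q}; {C, Q}⁺ = {C, K, N, Q}; {C, M}⁺ = {C, M} — none reach the full schema.
Any other superkey contains one of these as a subset, so there are no further candidate keys.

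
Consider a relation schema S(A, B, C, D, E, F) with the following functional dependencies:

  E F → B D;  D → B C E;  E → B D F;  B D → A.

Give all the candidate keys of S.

{D}⁺: D→BCE adds B, C, E; E→BDF adds F; BD→A adds A → {A, B, C, D, E, F}.
{E}⁺: E→BDF adds B, D, F; BD→A adds A; D→BCE adds C → {A, B, C, D, E, F}.
Any other superkey contains one of these as a subset, so there are no further candidate keys.

(D), (E)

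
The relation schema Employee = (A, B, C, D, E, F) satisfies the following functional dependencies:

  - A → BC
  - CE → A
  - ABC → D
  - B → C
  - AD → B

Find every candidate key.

AEF, BEF, CEF

Attributes E, F never appear on any right-hand side, so every candidate key must contain {E, F}.
{E, F}⁺ = {E, F}, which is not all of the schema, so we must add further attributes.
{A, E, F}⁺: A→BC adds B, C; ABC→D adds D → {A, B, C, D, E, F}.
{B, E, F}⁺: B→C adds C; CE→A adds A; ABC→D adds D → {A, B, C, D, E, F}.
{C, E, F}⁺: CE→A adds A; A→BC adds B; ABC→D adds D → {A, B, C, D, E, F}.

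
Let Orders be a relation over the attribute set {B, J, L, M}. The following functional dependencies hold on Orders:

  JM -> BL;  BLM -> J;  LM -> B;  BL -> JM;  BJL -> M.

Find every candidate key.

{B, L}⁺: BL→JM adds J, M → {B, J, L, M}. Minimal: {L}⁺ = {L}; {B}⁺ = {B} — none reach the full schema.
{J, M}⁺: JM→BL adds B, L → {B, J, L, M}. Minimal: {M}⁺ = {M}; {J}⁺ = {J} — none reach the full schema.
{L, M}⁺: LM→B adds B; BL→JM adds J → {B, J, L, M}. Minimal: {M}⁺ = {M}; {L}⁺ = {L} — none reach the full schema.

BL; JM; LM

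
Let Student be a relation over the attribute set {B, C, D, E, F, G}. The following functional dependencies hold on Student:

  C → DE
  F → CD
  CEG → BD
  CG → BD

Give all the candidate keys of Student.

{F, G}

Attributes F, G never appear on any right-hand side, so every candidate key must contain {F, G}.
{F, G}⁺ = {B, C, D, E, F, G}, which is all of the schema, so {F, G} is the only candidate key.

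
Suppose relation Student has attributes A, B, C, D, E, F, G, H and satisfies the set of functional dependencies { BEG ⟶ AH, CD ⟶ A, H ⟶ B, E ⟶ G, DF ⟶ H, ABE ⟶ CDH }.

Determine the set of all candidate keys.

Attributes E, F never appear on any right-hand side, so every candidate key must contain {E, F}.
{E, F}⁺ = {E, F, G}, which is not all of the schema, so we must add further attributes.
{B, E, F}⁺: E→G adds G; BEG→AH adds A, H; ABE→CDH adds C, D → {A, B, C, D, E, F, G, H}. Minimal: {E, F}⁺ = {E, F, G}; {B, F}⁺ = {B, F}; {B, E}⁺ = {A, B, C, D, E, G, H} — none reach the full schema.
{D, E, F}⁺: E→G adds G; DF→H adds H; H→B adds B; BEG→AH adds A; ABE→CDH adds C → {A, B, C, D, E, F, G, H}. Minimal: {E, F}⁺ = {E, F, G}; {D, F}⁺ = {B, D, F, H}; {D, E}⁺ = {D, E, G} — none reach the full schema.
{E, F, H}⁺: H→B adds B; E→G adds G; BEG→AH adds A; ABE→CDH adds C, D → {A, B, C, D, E, F, G, H}. Minimal: {F, H}⁺ = {B, F, H}; {E, H}⁺ = {A, B, C, D, E, G, H}; {E, F}⁺ = {E, F, G} — none reach the full schema.

{B, E, F}, {D, E, F}, {E, F, H}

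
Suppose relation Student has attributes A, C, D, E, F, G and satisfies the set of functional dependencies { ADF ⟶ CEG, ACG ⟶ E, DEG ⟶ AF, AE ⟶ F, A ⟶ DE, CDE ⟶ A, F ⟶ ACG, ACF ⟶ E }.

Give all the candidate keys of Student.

{A}⁺: A→DE adds D, E; AE→F adds F; F→ACG adds C, G → {A, C, D, E, F, G}.
{F}⁺: F→ACG adds A, C, G; ACF→E adds E; A→DE adds D → {A, C, D, E, F, G}.
{C, D, E}⁺: CDE→A adds A; AE→F adds F; F→ACG adds G → {A, C, D, E, F, G}.
{D, E, G}⁺: DEG→AF adds A, F; F→ACG adds C → {A, C, D, E, F, G}.

{A}, {F}, {C, D, E}, {D, E, G}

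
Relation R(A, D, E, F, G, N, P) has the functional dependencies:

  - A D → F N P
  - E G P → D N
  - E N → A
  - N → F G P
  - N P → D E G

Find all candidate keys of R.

{N}⁺: N→FGP adds F, G, P; NP→DEG adds D, E; EN→A adds A → {A, D, E, F, G, N, P}.
{A, D}⁺: AD→FNP adds F, N, P; N→FGP adds G; NP→DEG adds E → {A, D, E, F, G, N, P}.
{E, G, P}⁺: EGP→DN adds D, N; EN→A adds A; N→FGP adds F → {A, D, E, F, G, N, P}.

N; AD; EGP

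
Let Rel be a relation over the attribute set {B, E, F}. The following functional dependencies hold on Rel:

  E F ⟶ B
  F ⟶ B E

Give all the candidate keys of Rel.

{F}

Attribute F never appears on the right-hand side of any dependency, so F must belong to every candidate key.
{F}⁺ = {B, E, F}, which is all of the schema, so {F} is the only candidate key.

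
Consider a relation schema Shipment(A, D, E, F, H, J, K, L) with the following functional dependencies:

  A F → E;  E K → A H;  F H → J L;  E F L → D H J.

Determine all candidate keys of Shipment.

AFK, EFK

Attributes F, K never appear on any right-hand side, so every candidate key must contain {F, K}.
{F, K}⁺ = {F, K}, which is not all of the schema, so we must add further attributes.
{A, F, K}⁺: AF→E adds E; EK→AH adds H; FH→JL adds J, L; EFL→DHJ adds D → {A, D, E, F, H, J, K, L}. Minimal: {F, K}⁺ = {F, K}; {A, K}⁺ = {A, K}; {A, F}⁺ = {A, E, F} — none reach the full schema.
{E, F, K}⁺: EK→AH adds A, H; FH→JL adds J, L; EFL→DHJ adds D → {A, D, E, F, H, J, K, L}. Minimal: {F, K}⁺ = {F, K}; {E, K}⁺ = {A, E, H, K}; {E, F}⁺ = {E, F} — none reach the full schema.
Any other superkey contains one of these as a subset, so there are no further candidate keys.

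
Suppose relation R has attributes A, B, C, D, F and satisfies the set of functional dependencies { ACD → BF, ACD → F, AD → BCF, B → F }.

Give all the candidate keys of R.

{A, D}⁺: AD→BCF adds B, C, F → {A, B, C, D, F}.
No other minimal superkey exists.

AD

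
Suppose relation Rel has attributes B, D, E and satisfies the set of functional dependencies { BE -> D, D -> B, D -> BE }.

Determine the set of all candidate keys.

(D), (B, E)

{D}⁺: D→B adds B; D→BE adds E → {B, D, E}.
{B, E}⁺: BE→D adds D → {B, D, E}.
Any other superkey contains one of these as a subset, so there are no further candidate keys.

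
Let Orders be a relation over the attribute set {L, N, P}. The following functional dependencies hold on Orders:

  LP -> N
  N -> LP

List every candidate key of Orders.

N; LP

{N}⁺: N→LP adds L, P → {L, N, P}.
{L, P}⁺: LP→N adds N → {L, N, P}.
Any other superkey contains one of these as a subset, so there are no further candidate keys.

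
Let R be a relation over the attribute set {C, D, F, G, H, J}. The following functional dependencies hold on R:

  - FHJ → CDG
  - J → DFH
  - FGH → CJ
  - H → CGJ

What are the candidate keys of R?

(H), (J)

{H}⁺: H→CGJ adds C, G, J; J→DFH adds D, F → {C, D, F, G, H, J}.
{J}⁺: J→DFH adds D, F, H; H→CGJ adds C, G → {C, D, F, G, H, J}.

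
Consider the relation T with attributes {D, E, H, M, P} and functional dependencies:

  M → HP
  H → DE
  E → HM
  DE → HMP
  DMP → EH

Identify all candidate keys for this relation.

(E), (H), (M)

{E}⁺: E→HM adds H, M; M→HP adds P; H→DE adds D → {D, E, H, M, P}.
{H}⁺: H→DE adds D, E; E→HM adds M; DE→HMP adds P → {D, E, H, M, P}.
{M}⁺: M→HP adds H, P; H→DE adds D, E → {D, E, H, M, P}.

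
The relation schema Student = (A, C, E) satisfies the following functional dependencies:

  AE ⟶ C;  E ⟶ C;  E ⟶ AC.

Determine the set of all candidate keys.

(E)

Attribute E never appears on the right-hand side of any dependency, so E must belong to every candidate key.
{E}⁺ = {A, C, E}, which is all of the schema, so {E} is the only candidate key.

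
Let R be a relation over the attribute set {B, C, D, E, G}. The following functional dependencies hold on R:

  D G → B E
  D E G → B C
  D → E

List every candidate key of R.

(D, G)

Attributes D, G never appear on any right-hand side, so every candidate key must contain {D, G}.
{D, G}⁺ = {B, C, D, E, G}, which is all of the schema, so {D, G} is the only candidate key.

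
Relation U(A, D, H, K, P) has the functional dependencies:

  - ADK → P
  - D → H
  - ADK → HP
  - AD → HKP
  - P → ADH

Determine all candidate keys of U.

{P}⁺: P→ADH adds A, D, H; AD→HKP adds K → {A, D, H, K, P}.
{A, D}⁺: D→H adds H; AD→HKP adds K, P → {A, D, H, K, P}. Minimal: {D}⁺ = {D, H}; {A}⁺ = {A} — none reach the full schema.
Any other superkey contains one of these as a subset, so there are no further candidate keys.

{P}, {A, D}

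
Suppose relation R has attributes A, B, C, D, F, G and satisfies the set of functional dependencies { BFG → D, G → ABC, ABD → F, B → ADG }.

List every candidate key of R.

(B); (G)

{B}⁺: B→ADG adds A, D, G; G→ABC adds C; ABD→F adds F → {A, B, C, D, F, G}.
{G}⁺: G→ABC adds A, B, C; B→ADG adds D; ABD→F adds F → {A, B, C, D, F, G}.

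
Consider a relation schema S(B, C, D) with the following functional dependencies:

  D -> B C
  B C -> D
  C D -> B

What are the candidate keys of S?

(D), (B, C)

{D}⁺: D→BC adds B, C → {B, C, D}.
{B, C}⁺: BC→D adds D → {B, C, D}. Minimal: {C}⁺ = {C}; {B}⁺ = {B} — none reach the full schema.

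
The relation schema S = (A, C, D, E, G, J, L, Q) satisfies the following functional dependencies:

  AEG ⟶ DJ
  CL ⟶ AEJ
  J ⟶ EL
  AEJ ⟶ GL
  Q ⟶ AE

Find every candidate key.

{C, G, Q}; {C, J, Q}; {C, L, Q}

{C, G, Q}⁺: Q→AE adds A, E; AEG→DJ adds D, J; J→EL adds L → {A, C, D, E, G, J, L, Q}. Minimal: {G, Q}⁺ = {A, D, E, G, J, L, Q}; {C, Q}⁺ = {A, C, E, Q}; {C, G}⁺ = {C, G} — none reach the full schema.
{C, J, Q}⁺: J→EL adds E, L; Q→AE adds A; AEJ→GL adds G; AEG→DJ adds D → {A, C, D, E, G, J, L, Q}. Minimal: {J, Q}⁺ = {A, D, E, G, J, L, Q}; {C, Q}⁺ = {A, C, E, Q}; {C, J}⁺ = {A, C, D, E, G, J, L} — none reach the full schema.
{C, L, Q}⁺: CL→AEJ adds A, E, J; AEJ→GL adds G; AEG→DJ adds D → {A, C, D, E, G, J, L, Q}. Minimal: {L, Q}⁺ = {A, E, L, Q}; {C, Q}⁺ = {A, C, E, Q}; {C, L}⁺ = {A, C, D, E, G, J, L} — none reach the full schema.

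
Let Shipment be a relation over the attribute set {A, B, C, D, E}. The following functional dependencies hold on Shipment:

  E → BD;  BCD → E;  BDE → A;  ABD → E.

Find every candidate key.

Attribute C never appears on the right-hand side of any dependency, so C must belong to every candidate key.
{C}⁺ = {C}, which is not all of the schema, so we must add further attributes.
{C, E}⁺: E→BD adds B, D; BDE→A adds A → {A, B, C, D, E}.
{B, C, D}⁺: BCD→E adds E; BDE→A adds A → {A, B, C, D, E}.

(C, E), (B, C, D)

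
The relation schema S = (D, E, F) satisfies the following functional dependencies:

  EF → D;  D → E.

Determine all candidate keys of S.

Attribute F never appears on the right-hand side of any dependency, so F must belong to every candidate key.
{F}⁺ = {F}, which is not all of the schema, so we must add further attributes.
{D, F}⁺: D→E adds E → {D, E, F}. Minimal: {F}⁺ = {F}; {D}⁺ = {D, E} — none reach the full schema.
{E, F}⁺: EF→D adds D → {D, E, F}. Minimal: {F}⁺ = {F}; {E}⁺ = {E} — none reach the full schema.

{D, F}, {E, F}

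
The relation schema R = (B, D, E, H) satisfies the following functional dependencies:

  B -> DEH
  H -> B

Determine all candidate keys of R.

{B}; {H}

{B}⁺: B→DEH adds D, E, H → {B, D, E, H}.
{H}⁺: H→B adds B; B→DEH adds D, E → {B, D, E, H}.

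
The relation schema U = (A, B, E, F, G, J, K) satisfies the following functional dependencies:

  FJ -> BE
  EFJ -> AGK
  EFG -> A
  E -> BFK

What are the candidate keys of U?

(E, J), (F, J)

{E, J}⁺: E→BFK adds B, F, K; EFJ→AGK adds A, G → {A, B, E, F, G, J, K}. Minimal: {J}⁺ = {J}; {E}⁺ = {B, E, F, K} — none reach the full schema.
{F, J}⁺: FJ→BE adds B, E; EFJ→AGK adds A, G, K → {A, B, E, F, G, J, K}. Minimal: {J}⁺ = {J}; {F}⁺ = {F} — none reach the full schema.
Any other superkey contains one of these as a subset, so there are no further candidate keys.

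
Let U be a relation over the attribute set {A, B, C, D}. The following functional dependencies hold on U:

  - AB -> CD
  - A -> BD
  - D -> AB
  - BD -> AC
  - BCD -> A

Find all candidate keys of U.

{A}⁺: A→BD adds B, D; BD→AC adds C → {A, B, C, D}.
{D}⁺: D→AB adds A, B; BD→AC adds C → {A, B, C, D}.

(A), (D)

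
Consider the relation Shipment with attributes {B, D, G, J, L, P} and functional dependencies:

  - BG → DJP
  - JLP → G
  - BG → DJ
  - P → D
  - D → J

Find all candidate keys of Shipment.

Attributes B, L never appear on any right-hand side, so every candidate key must contain {B, L}.
{B, L}⁺ = {B, L}, which is not all of the schema, so we must add further attributes.
{B, G, L}⁺: BG→DJP adds D, J, P → {B, D, G, J, L, P}.
{B, L, P}⁺: P→D adds D; D→J adds J; JLP→G adds G → {B, D, G, J, L, P}.
Any other superkey contains one of these as a subset, so there are no further candidate keys.

(B, G, L); (B, L, P)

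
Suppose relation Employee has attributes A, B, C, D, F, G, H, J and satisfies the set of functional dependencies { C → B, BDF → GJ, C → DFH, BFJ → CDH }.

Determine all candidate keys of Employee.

{A, C}; {A, B, D, F}; {A, B, F, J}

Attribute A never appears on the right-hand side of any dependency, so A must belong to every candidate key.
{A}⁺ = {A}, which is not all of the schema, so we must add further attributes.
{A, C}⁺: C→B adds B; C→DFH adds D, F, H; BDF→GJ adds G, J → {A, B, C, D, F, G, H, J}. Minimal: {C}⁺ = {B, C, D, F, G, H, J}; {A}⁺ = {A} — none reach the full schema.
{A, B, D, F}⁺: BDF→GJ adds G, J; BFJ→CDH adds C, H → {A, B, C, D, F, G, H, J}. Minimal: {B, D, F}⁺ = {B, C, D, F, G, H, J}; {A, D, F}⁺ = {A, D, F}; {A, B, F}⁺ = {A, B, F}; … — none reach the full schema.
{A, B, F, J}⁺: BFJ→CDH adds C, D, H; BDF→GJ adds G → {A, B, C, D, F, G, H, J}. Minimal: {B, F, J}⁺ = {B, C, D, F, G, H, J}; {A, F, J}⁺ = {A, F, J}; {A, B, J}⁺ = {A, B, J}; … — none reach the full schema.
Any other superkey contains one of these as a subset, so there are no further candidate keys.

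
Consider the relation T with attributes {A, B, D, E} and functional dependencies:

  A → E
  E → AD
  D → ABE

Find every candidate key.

{A}⁺: A→E adds E; E→AD adds D; D→ABE adds B → {A, B, D, E}.
{D}⁺: D→ABE adds A, B, E → {A, B, D, E}.
{E}⁺: E→AD adds A, D; D→ABE adds B → {A, B, D, E}.
Any other superkey contains one of these as a subset, so there are no further candidate keys.

(A); (D); (E)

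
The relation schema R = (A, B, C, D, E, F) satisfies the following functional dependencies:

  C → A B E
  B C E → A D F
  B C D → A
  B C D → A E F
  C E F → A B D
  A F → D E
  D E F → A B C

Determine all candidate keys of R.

{C}⁺: C→ABE adds A, B, E; BCE→ADF adds D, F → {A, B, C, D, E, F}.
{A, F}⁺: AF→DE adds D, E; DEF→ABC adds B, C → {A, B, C, D, E, F}. Minimal: {F}⁺ = {F}; {A}⁺ = {A} — none reach the full schema.
{D, E, F}⁺: DEF→ABC adds A, B, C → {A, B, C, D, E, F}. Minimal: {E, F}⁺ = {E, F}; {D, F}⁺ = {D, F}; {D, E}⁺ = {D, E} — none reach the full schema.

{C}; {A, F}; {D, E, F}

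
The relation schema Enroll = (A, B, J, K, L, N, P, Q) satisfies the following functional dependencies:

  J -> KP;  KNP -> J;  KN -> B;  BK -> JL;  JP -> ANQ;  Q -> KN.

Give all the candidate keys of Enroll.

J, Q, BK, KN

{J}⁺: J→KP adds K, P; JP→ANQ adds A, N, Q; KN→B adds B; BK→JL adds L → {A, B, J, K, L, N, P, Q}.
{Q}⁺: Q→KN adds K, N; KN→B adds B; BK→JL adds J, L; J→KP adds P; JP→ANQ adds A → {A, B, J, K, L, N, P, Q}.
{B, K}⁺: BK→JL adds J, L; J→KP adds P; JP→ANQ adds A, N, Q → {A, B, J, K, L, N, P, Q}. Minimal: {K}⁺ = {K}; {B}⁺ = {B} — none reach the full schema.
{K, N}⁺: KN→B adds B; BK→JL adds J, L; J→KP adds P; JP→ANQ adds A, Q → {A, B, J, K, L, N, P, Q}. Minimal: {N}⁺ = {N}; {K}⁺ = {K} — none reach the full schema.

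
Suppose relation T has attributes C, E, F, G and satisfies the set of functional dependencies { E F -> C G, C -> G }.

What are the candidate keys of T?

{E, F}⁺: EF→CG adds C, G → {C, E, F, G}.
No other minimal superkey exists.

(E, F)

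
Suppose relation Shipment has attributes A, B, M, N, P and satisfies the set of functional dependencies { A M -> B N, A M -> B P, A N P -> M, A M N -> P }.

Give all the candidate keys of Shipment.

{A, M}, {A, N, P}

Attribute A never appears on the right-hand side of any dependency, so A must belong to every candidate key.
{A}⁺ = {A}, which is not all of the schema, so we must add further attributes.
{A, M}⁺: AM→BN adds B, N; AM→BP adds P → {A, B, M, N, P}. Minimal: {M}⁺ = {M}; {A}⁺ = {A} — none reach the full schema.
{A, N, P}⁺: ANP→M adds M; AM→BN adds B → {A, B, M, N, P}. Minimal: {N, P}⁺ = {N, P}; {A, P}⁺ = {A, P}; {A, N}⁺ = {A, N} — none reach the full schema.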